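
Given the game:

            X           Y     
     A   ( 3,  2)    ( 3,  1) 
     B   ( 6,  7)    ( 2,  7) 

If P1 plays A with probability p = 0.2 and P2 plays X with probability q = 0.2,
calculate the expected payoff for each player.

E[P1] = 2.84, E[P2] = 5.84

Work:
E[P1] = p·q·π₁(A,X) + p·(1-q)·π₁(A,Y) + (1-p)·q·π₁(B,X) + (1-p)·(1-q)·π₁(B,Y)
= 0.2·0.2·3 + 0.2·0.8·3 + 0.8·0.2·6 + 0.8·0.8·2
= 2.84

E[P2] = 5.84 (similar calculation)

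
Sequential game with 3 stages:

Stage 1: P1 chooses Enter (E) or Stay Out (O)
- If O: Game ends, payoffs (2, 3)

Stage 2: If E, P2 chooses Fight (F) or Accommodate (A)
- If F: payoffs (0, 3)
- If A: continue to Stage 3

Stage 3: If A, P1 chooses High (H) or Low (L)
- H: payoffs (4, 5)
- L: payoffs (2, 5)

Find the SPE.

SPE: (E, A, H); Outcome (4, 5)

Work:
Stage 3: P1 chooses H (4 vs 2)
Stage 2: P2: F->3, A->5 (anticipating H). Choose A
Stage 1: P1: O->2, E->4 (anticipating A, H). Choose E
SPE path: E -> A -> H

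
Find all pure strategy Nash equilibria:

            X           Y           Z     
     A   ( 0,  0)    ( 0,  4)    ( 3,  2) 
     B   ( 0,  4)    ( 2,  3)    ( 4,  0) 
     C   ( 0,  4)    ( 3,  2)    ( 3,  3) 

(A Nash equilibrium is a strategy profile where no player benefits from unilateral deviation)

Nash equilibrium: (B, X), (C, X)

Work:
Best responses:
  P1 vs X: payoffs [0, 0, 0] → best response A/B/C (payoff 0)
  P1 vs Y: payoffs [0, 2, 3] → best response C (payoff 3)
  P1 vs Z: payoffs [3, 4, 3] → best response B (payoff 4)
  P2 vs A: payoffs [0, 4, 2] → best response Y (payoff 4)
  P2 vs B: payoffs [4, 3, 0] → best response X (payoff 4)
  P2 vs C: payoffs [4, 2, 3] → best response X (payoff 4)
Mutual best responses: (B,X), (C,X) → Nash equilibria.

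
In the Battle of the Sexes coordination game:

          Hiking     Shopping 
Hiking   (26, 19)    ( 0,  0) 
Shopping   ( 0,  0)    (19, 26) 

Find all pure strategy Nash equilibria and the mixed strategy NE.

Pure NE: (Hiking, Hiking) and (Shopping, Shopping); Mixed NE: p = 0.5778, q = 0.4222

Work:
Check pure NE:
(Hiking, Hiking): (26, 19) - no unilateral deviation beneficial
(Shopping, Shopping): (19, 26) - no unilateral deviation beneficial
Mixed NE: P1 plays Hiking with p = 0.5778, P2 plays Hiking with q = 0.4222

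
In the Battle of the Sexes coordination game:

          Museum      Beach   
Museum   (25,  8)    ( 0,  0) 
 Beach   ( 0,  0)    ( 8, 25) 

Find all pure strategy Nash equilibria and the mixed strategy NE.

Pure NE: (Museum, Museum) and (Beach, Beach); Mixed NE: p = 0.7576, q = 0.2424

Work:
Check pure NE:
(Museum, Museum): (25, 8) - no unilateral deviation beneficial
(Beach, Beach): (8, 25) - no unilateral deviation beneficial
Mixed NE: P1 plays Museum with p = 0.7576, P2 plays Museum with q = 0.2424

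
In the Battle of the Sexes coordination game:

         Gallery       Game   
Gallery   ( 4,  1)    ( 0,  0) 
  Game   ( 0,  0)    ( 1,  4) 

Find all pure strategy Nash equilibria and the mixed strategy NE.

Pure NE: (Gallery, Gallery) and (Game, Game); Mixed NE: p = 0.8, q = 0.2

Work:
Check pure NE:
(Gallery, Gallery): (4, 1) - no unilateral deviation beneficial
(Game, Game): (1, 4) - no unilateral deviation beneficial
Mixed NE: P1 plays Gallery with p = 0.8, P2 plays Gallery with q = 0.2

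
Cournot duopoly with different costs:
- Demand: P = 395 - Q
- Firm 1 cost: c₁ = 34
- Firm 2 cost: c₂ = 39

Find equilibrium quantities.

q₁* = 122.0, q₂* = 117.0

Work:
Reaction: q₁ = (395 - 34 - q₂)/2
Reaction: q₂ = (395 - 39 - q₁)/2
Solve simultaneously:
q₁* = (395 - 2×34 + 39)/3 = 122.0
q₂* = (395 - 2×39 + 34)/3 = 117.0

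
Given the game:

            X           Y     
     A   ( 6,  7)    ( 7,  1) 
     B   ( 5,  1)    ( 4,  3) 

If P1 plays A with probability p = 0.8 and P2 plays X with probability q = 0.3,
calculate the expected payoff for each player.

E[P1] = 6.22, E[P2] = 2.72

Work:
E[P1] = p·q·π₁(A,X) + p·(1-q)·π₁(A,Y) + (1-p)·q·π₁(B,X) + (1-p)·(1-q)·π₁(B,Y)
= 0.8·0.3·6 + 0.8·0.7·7 + 0.2·0.3·5 + 0.2·0.7·4
= 6.22

E[P2] = 2.72 (similar calculation)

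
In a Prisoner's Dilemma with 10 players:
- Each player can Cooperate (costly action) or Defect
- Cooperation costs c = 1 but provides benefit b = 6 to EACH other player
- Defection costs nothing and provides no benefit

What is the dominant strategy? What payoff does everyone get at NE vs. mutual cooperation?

Dominant: Defect; NE payoff = 0; Coop payoff = 53

Work:
Defect dominates (saves cost c = 1, benefit to others is external)
NE: All defect → everyone gets 0
If all cooperate: each receives (9)×6 - 1 = 53
Social dilemma: 53 > 0 but NE gives 0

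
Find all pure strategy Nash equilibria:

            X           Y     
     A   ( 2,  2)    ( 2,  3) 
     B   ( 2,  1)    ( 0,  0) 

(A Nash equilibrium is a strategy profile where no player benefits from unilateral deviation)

Nash equilibrium: (A, Y), (B, X)

Work:
Best responses:
  P1 vs X: payoffs [2, 2] → best response A/B (payoff 2)
  P1 vs Y: payoffs [2, 0] → best response A (payoff 2)
  P2 vs A: payoffs [2, 3] → best response Y (payoff 3)
  P2 vs B: payoffs [1, 0] → best response X (payoff 1)
Mutual best responses: (A,Y), (B,X) → Nash equilibria.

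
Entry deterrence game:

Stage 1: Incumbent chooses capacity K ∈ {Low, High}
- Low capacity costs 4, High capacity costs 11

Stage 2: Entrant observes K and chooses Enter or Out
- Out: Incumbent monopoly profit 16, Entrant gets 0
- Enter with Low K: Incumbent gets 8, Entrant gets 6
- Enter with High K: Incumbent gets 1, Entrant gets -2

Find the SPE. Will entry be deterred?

SPE: (High, Enter|Low, Out|High); Entry deterred. Incumbent net profit = 5

Work:
After Low K: Entrant enters (6 > 0)
After High K: Entrant stays out (-2 < 0)
Incumbent: Low → 8−4=4, High → 16−11=5
Incumbent chooses High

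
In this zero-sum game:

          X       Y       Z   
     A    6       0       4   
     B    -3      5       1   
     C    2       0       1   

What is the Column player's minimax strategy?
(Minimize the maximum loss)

Column should play Z, value = 4

Work:
Column player minimizes Row's maximum payoff:
Column X: max payoff to Row = 6
Column Y: max payoff to Row = 5
Column Z: max payoff to Row = 4
Minimum is 4, achieved by column Z.
Minimax strategy: Z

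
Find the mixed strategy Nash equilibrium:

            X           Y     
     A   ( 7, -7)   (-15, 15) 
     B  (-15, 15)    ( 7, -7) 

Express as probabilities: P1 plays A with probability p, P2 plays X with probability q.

p = 0.5, q = 0.5

Work:
Find probabilities that make opponent indifferent:
P2 chooses q to make P1 indifferent between A and B
P1 chooses p to make P2 indifferent between X and Y
Mixed NE: P1 plays (A: 0.5, B: 0.5), P2 plays (X: 0.5, Y: 0.5)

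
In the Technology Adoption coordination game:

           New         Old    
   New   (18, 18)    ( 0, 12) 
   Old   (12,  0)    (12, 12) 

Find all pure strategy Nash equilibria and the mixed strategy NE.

Pure NE: (New, New) and (Old, Old); Mixed NE: p = 0.6667, q = 0.6667

Work:
Check pure NE:
(New, New): (18, 18) - no unilateral deviation beneficial
(Old, Old): (12, 12) - no unilateral deviation beneficial
Mixed NE: P1 plays New with p = 0.6667, P2 plays New with q = 0.6667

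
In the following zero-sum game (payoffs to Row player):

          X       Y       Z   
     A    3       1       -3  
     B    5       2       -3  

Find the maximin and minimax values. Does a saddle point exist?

Maximin = -3, Minimax = -3, Saddle: True

Work:
Row minimums: [-3, -3] → maximin = -3
Column maximums: [5, 2, -3] → minimax = -3
Saddle point exists! Game value = -3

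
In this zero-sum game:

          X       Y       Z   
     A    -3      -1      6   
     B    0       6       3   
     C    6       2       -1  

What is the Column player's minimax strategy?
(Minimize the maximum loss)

Column should play X or Y or Z (all achieve the minimum), value = 6

Work:
Column player minimizes Row's maximum payoff:
Column X: max payoff to Row = 6
Column Y: max payoff to Row = 6
Column Z: max payoff to Row = 6
Minimum is 6, achieved by columns X, Y, Z (tied).
Each of X or Y or Z is a minimax strategy.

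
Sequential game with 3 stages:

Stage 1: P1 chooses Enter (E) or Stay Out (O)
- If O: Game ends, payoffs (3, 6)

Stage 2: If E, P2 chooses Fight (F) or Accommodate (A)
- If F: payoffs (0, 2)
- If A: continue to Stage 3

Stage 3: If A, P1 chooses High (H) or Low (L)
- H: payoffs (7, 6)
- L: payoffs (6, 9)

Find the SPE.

SPE: (E, A, H); Outcome (7, 6)

Work:
Stage 3: P1 chooses H (7 vs 6)
Stage 2: P2: F->2, A->6 (anticipating H). Choose A
Stage 1: P1: O->3, E->7 (anticipating A, H). Choose E
SPE path: E -> A -> H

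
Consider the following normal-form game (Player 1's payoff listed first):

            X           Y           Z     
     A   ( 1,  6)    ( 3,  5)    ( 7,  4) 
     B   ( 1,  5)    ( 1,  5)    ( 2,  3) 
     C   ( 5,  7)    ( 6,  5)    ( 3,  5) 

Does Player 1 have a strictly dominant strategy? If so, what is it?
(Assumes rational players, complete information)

No strictly dominant strategy exists for Player 1

Work:
A strategy strictly dominates another if it gives a strictly higher payoff against every opponent action. Compare each pair of P1's strategies column-by-column:
  A vs B: [1 vs 1, 3 vs 1, 7 vs 2] → A does not strictly dominate B (column X: 1 ≤ 1)
  A vs C: [1 vs 5, 3 vs 6, 7 vs 3] → A does not strictly dominate C (column X: 1 ≤ 5)
  B vs A: [1 vs 1, 1 vs 3, 2 vs 7] → B does not strictly dominate A (column X: 1 ≤ 1)
  B vs C: [1 vs 5, 1 vs 6, 2 vs 3] → B does not strictly dominate C (column X: 1 ≤ 5)
  C vs A: [5 vs 1, 6 vs 3, 3 vs 7] → C does not strictly dominate A (column Z: 3 ≤ 7)
  C vs B: [5 vs 1, 6 vs 1, 3 vs 2] → C strictly dominates B
No single strategy strictly dominates all others → no strictly dominant strategy.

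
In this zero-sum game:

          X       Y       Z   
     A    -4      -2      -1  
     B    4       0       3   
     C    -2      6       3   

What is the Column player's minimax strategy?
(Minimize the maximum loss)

Column should play Z, value = 3

Work:
Column player minimizes Row's maximum payoff:
Column X: max payoff to Row = 4
Column Y: max payoff to Row = 6
Column Z: max payoff to Row = 3
Minimum is 3, achieved by column Z.
Minimax strategy: Z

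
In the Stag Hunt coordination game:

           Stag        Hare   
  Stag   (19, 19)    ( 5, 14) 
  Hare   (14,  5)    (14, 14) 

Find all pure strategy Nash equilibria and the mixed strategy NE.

Pure NE: (Stag, Stag) and (Hare, Hare); Mixed NE: p = 0.6429, q = 0.6429

Work:
Check pure NE:
(Stag, Stag): (19, 19) - no unilateral deviation beneficial
(Hare, Hare): (14, 14) - no unilateral deviation beneficial
Mixed NE: P1 plays Stag with p = 0.6429, P2 plays Stag with q = 0.6429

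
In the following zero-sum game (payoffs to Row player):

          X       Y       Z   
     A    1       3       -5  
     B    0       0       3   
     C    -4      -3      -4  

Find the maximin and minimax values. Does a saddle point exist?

Maximin = 0, Minimax = 1, Saddle: False

Work:
Row minimums: [-5, 0, -4] → maximin = 0
Column maximums: [1, 3, 3] → minimax = 1
No saddle point (maximin ≠ minimax). Mixed strategy needed.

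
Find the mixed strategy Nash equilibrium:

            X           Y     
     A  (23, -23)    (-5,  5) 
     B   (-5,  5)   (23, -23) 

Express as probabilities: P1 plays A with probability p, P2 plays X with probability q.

p = 0.5, q = 0.5

Work:
Find probabilities that make opponent indifferent:
P2 chooses q to make P1 indifferent between A and B
P1 chooses p to make P2 indifferent between X and Y
Mixed NE: P1 plays (A: 0.5, B: 0.5), P2 plays (X: 0.5, Y: 0.5)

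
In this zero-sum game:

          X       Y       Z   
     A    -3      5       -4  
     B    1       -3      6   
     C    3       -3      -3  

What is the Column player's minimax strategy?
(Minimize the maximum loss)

Column should play X, value = 3

Work:
Column player minimizes Row's maximum payoff:
Column X: max payoff to Row = 3
Column Y: max payoff to Row = 5
Column Z: max payoff to Row = 6
Minimum is 3, achieved by column X.
Minimax strategy: X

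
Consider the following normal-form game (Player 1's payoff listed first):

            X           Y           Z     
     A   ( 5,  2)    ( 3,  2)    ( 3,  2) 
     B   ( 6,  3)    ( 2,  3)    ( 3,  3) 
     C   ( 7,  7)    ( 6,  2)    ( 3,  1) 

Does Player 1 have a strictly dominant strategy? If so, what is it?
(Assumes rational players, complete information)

No strictly dominant strategy exists for Player 1

Work:
A strategy strictly dominates another if it gives a strictly higher payoff against every opponent action. Compare each pair of P1's strategies column-by-column:
  A vs B: [5 vs 6, 3 vs 2, 3 vs 3] → A does not strictly dominate B (column X: 5 ≤ 6)
  A vs C: [5 vs 7, 3 vs 6, 3 vs 3] → A does not strictly dominate C (column X: 5 ≤ 7)
  B vs A: [6 vs 5, 2 vs 3, 3 vs 3] → B does not strictly dominate A (column Y: 2 ≤ 3)
  B vs C: [6 vs 7, 2 vs 6, 3 vs 3] → B does not strictly dominate C (column X: 6 ≤ 7)
  C vs A: [7 vs 5, 6 vs 3, 3 vs 3] → C does not strictly dominate A (column Z: 3 ≤ 3)
  C vs B: [7 vs 6, 6 vs 2, 3 vs 3] → C does not strictly dominate B (column Z: 3 ≤ 3)
No single strategy strictly dominates all others → no strictly dominant strategy.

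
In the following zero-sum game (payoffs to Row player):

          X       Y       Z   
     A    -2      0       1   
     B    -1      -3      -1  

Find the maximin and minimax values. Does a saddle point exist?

Maximin = -2, Minimax = -1, Saddle: False

Work:
Row minimums: [-2, -3] → maximin = -2
Column maximums: [-1, 0, 1] → minimax = -1
No saddle point (maximin ≠ minimax). Mixed strategy needed.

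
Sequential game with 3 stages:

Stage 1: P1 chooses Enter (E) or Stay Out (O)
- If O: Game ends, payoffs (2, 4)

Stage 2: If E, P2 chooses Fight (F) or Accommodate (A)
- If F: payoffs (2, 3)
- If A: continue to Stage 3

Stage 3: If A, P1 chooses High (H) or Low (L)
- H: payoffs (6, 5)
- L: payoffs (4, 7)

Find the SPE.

SPE: (E, A, H); Outcome (6, 5)

Work:
Stage 3: P1 chooses H (6 vs 4)
Stage 2: P2: F->3, A->5 (anticipating H). Choose A
Stage 1: P1: O->2, E->6 (anticipating A, H). Choose E
SPE path: E -> A -> H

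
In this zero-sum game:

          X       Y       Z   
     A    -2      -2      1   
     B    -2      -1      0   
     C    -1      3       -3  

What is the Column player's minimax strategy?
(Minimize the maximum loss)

Column should play X, value = -1

Work:
Column player minimizes Row's maximum payoff:
Column X: max payoff to Row = -1
Column Y: max payoff to Row = 3
Column Z: max payoff to Row = 1
Minimum is -1, achieved by column X.
Minimax strategy: X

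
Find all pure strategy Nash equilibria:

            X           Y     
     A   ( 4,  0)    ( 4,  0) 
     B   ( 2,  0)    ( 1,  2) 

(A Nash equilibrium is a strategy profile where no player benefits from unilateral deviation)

Nash equilibrium: (A, X), (A, Y)

Work:
Best responses:
  P1 vs X: payoffs [4, 2] → best response A (payoff 4)
  P1 vs Y: payoffs [4, 1] → best response A (payoff 4)
  P2 vs A: payoffs [0, 0] → best response X/Y (payoff 0)
  P2 vs B: payoffs [0, 2] → best response Y (payoff 2)
Mutual best responses: (A,X), (A,Y) → Nash equilibria.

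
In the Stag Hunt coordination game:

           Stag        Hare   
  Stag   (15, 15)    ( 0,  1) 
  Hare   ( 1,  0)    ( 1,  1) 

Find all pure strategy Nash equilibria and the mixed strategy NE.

Pure NE: (Stag, Stag) and (Hare, Hare); Mixed NE: p = 0.0667, q = 0.0667

Work:
Check pure NE:
(Stag, Stag): (15, 15) - no unilateral deviation beneficial
(Hare, Hare): (1, 1) - no unilateral deviation beneficial
Mixed NE: P1 plays Stag with p = 0.0667, P2 plays Stag with q = 0.0667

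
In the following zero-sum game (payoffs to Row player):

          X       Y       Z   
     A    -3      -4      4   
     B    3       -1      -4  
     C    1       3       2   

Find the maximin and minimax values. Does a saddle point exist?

Maximin = 1, Minimax = 3, Saddle: False

Work:
Row minimums: [-4, -4, 1] → maximin = 1
Column maximums: [3, 3, 4] → minimax = 3
No saddle point (maximin ≠ minimax). Mixed strategy needed.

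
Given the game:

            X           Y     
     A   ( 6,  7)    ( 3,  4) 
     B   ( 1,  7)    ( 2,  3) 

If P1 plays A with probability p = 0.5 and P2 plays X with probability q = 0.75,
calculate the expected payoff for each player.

E[P1] = 3.25, E[P2] = 6.125

Work:
E[P1] = p·q·π₁(A,X) + p·(1-q)·π₁(A,Y) + (1-p)·q·π₁(B,X) + (1-p)·(1-q)·π₁(B,Y)
= 0.5·0.75·6 + 0.5·0.25·3 + 0.5·0.75·1 + 0.5·0.25·2
= 3.25

E[P2] = 6.125 (similar calculation)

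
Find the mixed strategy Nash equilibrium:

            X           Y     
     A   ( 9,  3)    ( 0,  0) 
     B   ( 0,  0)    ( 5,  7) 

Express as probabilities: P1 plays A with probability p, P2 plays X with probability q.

p = 0.7, q = 0.3571

Work:
Find probabilities that make opponent indifferent:
P2 chooses q to make P1 indifferent between A and B
P1 chooses p to make P2 indifferent between X and Y
Mixed NE: P1 plays (A: 0.7, B: 0.3), P2 plays (X: 0.3571, Y: 0.6429)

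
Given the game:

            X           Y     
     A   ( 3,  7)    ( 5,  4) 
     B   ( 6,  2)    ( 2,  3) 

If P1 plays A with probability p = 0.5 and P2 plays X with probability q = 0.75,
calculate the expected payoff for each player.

E[P1] = 4.25, E[P2] = 4.25

Work:
E[P1] = p·q·π₁(A,X) + p·(1-q)·π₁(A,Y) + (1-p)·q·π₁(B,X) + (1-p)·(1-q)·π₁(B,Y)
= 0.5·0.75·3 + 0.5·0.25·5 + 0.5·0.75·6 + 0.5·0.25·2
= 4.25

E[P2] = 4.25 (similar calculation)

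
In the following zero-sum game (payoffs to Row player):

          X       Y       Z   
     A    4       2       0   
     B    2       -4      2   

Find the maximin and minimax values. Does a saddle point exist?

Maximin = 0, Minimax = 2, Saddle: False

Work:
Row minimums: [0, -4] → maximin = 0
Column maximums: [4, 2, 2] → minimax = 2
No saddle point (maximin ≠ minimax). Mixed strategy needed.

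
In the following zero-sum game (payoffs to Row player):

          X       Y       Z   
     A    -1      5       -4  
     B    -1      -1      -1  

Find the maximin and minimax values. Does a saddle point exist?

Maximin = -1, Minimax = -1, Saddle: True

Work:
Row minimums: [-4, -1] → maximin = -1
Column maximums: [-1, 5, -1] → minimax = -1
Saddle point exists! Game value = -1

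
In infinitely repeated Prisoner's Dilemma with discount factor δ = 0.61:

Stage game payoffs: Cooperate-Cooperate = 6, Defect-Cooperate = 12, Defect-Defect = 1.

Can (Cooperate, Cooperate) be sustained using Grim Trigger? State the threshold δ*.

δ* = 0.5455; since δ = 0.61 ≥ 0.5455, cooperation can be sustained

Work:
For Grim Trigger:
Cooperate forever: 6/(1-δ)
Defect then punished: 12 + 1·δ/(1-δ)
Need: 6/(1-δ) ≥ 12 + 1·δ/(1-δ)
Solving: δ ≥ (T-R)/(T-P) = (12-6)/(12-1) = 0.5455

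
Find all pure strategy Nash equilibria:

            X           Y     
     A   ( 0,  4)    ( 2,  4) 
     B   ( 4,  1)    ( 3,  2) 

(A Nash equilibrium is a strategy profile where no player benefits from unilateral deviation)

Nash equilibrium: (B, Y)

Work:
Best responses:
  P1 vs X: payoffs [0, 4] → best response B (payoff 4)
  P1 vs Y: payoffs [2, 3] → best response B (payoff 3)
  P2 vs A: payoffs [4, 4] → best response X/Y (payoff 4)
  P2 vs B: payoffs [1, 2] → best response Y (payoff 2)
Mutual best responses: (B,Y) → Nash equilibria.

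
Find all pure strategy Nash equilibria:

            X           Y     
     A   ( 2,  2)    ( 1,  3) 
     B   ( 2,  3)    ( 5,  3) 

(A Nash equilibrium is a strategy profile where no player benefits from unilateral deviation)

Nash equilibrium: (B, X), (B, Y)

Work:
Best responses:
  P1 vs X: payoffs [2, 2] → best response A/B (payoff 2)
  P1 vs Y: payoffs [1, 5] → best response B (payoff 5)
  P2 vs A: payoffs [2, 3] → best response Y (payoff 3)
  P2 vs B: payoffs [3, 3] → best response X/Y (payoff 3)
Mutual best responses: (B,X), (B,Y) → Nash equilibria.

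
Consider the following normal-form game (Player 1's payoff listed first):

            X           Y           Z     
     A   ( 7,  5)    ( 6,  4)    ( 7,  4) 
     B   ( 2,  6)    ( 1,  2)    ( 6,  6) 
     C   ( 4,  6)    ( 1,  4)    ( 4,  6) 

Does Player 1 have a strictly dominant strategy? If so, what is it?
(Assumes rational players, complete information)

Yes, Player 1's strictly dominant strategy is A

Work:
A strategy strictly dominates another if it gives a strictly higher payoff against every opponent action. Compare each pair of P1's strategies column-by-column:
  A vs B: [7 vs 2, 6 vs 1, 7 vs 6] → A strictly dominates B
  A vs C: [7 vs 4, 6 vs 1, 7 vs 4] → A strictly dominates C
  B vs A: [2 vs 7, 1 vs 6, 6 vs 7] → B does not strictly dominate A (column X: 2 ≤ 7)
  B vs C: [2 vs 4, 1 vs 1, 6 vs 4] → B does not strictly dominate C (column X: 2 ≤ 4)
  C vs A: [4 vs 7, 1 vs 6, 4 vs 7] → C does not strictly dominate A (column X: 4 ≤ 7)
  C vs B: [4 vs 2, 1 vs 1, 4 vs 6] → C does not strictly dominate B (column Y: 1 ≤ 1)
A strictly dominates every other strategy → strictly dominant.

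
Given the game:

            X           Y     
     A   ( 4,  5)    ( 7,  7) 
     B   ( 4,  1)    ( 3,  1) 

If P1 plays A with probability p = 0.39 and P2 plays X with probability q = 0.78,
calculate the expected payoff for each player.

E[P1] = 4.1232, E[P2] = 2.7316

Work:
E[P1] = p·q·π₁(A,X) + p·(1-q)·π₁(A,Y) + (1-p)·q·π₁(B,X) + (1-p)·(1-q)·π₁(B,Y)
= 0.39·0.78·4 + 0.39·0.22·7 + 0.61·0.78·4 + 0.61·0.22·3
= 4.1232

E[P2] = 2.7316 (similar calculation)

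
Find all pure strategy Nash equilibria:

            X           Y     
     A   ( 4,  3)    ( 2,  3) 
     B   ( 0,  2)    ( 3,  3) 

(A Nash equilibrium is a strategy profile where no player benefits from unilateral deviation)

Nash equilibrium: (A, X), (B, Y)

Work:
Best responses:
  P1 vs X: payoffs [4, 0] → best response A (payoff 4)
  P1 vs Y: payoffs [2, 3] → best response B (payoff 3)
  P2 vs A: payoffs [3, 3] → best response X/Y (payoff 3)
  P2 vs B: payoffs [2, 3] → best response Y (payoff 3)
Mutual best responses: (A,X), (B,Y) → Nash equilibria.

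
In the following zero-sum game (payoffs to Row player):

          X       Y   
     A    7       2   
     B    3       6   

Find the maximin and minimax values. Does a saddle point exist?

Maximin = 3, Minimax = 6, Saddle: False

Work:
Row minimums: [2, 3] → maximin = 3
Column maximums: [7, 6] → minimax = 6
No saddle point (maximin ≠ minimax). Mixed strategy needed.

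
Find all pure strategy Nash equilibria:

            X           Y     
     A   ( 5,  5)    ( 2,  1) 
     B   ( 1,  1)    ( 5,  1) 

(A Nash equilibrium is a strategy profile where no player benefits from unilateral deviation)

Nash equilibrium: (A, X), (B, Y)

Work:
Best responses:
  P1 vs X: payoffs [5, 1] → best response A (payoff 5)
  P1 vs Y: payoffs [2, 5] → best response B (payoff 5)
  P2 vs A: payoffs [5, 1] → best response X (payoff 5)
  P2 vs B: payoffs [1, 1] → best response X/Y (payoff 1)
Mutual best responses: (A,X), (B,Y) → Nash equilibria.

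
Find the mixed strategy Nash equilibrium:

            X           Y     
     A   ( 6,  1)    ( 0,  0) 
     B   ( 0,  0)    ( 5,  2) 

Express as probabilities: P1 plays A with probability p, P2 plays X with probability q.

p = 0.6667, q = 0.4545

Work:
Find probabilities that make opponent indifferent:
P2 chooses q to make P1 indifferent between A and B
P1 chooses p to make P2 indifferent between X and Y
Mixed NE: P1 plays (A: 0.6667, B: 0.3333), P2 plays (X: 0.4545, Y: 0.5455)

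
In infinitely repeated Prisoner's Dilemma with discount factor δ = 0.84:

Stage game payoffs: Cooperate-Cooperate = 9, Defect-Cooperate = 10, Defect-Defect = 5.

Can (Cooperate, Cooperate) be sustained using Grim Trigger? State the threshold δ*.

δ* = 0.2; since δ = 0.84 ≥ 0.2, cooperation can be sustained

Work:
For Grim Trigger:
Cooperate forever: 9/(1-δ)
Defect then punished: 10 + 5·δ/(1-δ)
Need: 9/(1-δ) ≥ 10 + 5·δ/(1-δ)
Solving: δ ≥ (T-R)/(T-P) = (10-9)/(10-5) = 0.2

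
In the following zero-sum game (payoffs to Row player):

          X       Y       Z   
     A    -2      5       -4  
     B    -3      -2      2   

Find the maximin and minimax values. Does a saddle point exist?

Maximin = -3, Minimax = -2, Saddle: False

Work:
Row minimums: [-4, -3] → maximin = -3
Column maximums: [-2, 5, 2] → minimax = -2
No saddle point (maximin ≠ minimax). Mixed strategy needed.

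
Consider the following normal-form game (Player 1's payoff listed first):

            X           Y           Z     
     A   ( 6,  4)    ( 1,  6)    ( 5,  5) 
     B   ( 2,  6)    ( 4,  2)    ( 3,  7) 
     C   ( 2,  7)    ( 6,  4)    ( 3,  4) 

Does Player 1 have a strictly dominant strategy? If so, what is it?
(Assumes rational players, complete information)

No strictly dominant strategy exists for Player 1

Work:
A strategy strictly dominates another if it gives a strictly higher payoff against every opponent action. Compare each pair of P1's strategies column-by-column:
  A vs B: [6 vs 2, 1 vs 4, 5 vs 3] → A does not strictly dominate B (column Y: 1 ≤ 4)
  A vs C: [6 vs 2, 1 vs 6, 5 vs 3] → A does not strictly dominate C (column Y: 1 ≤ 6)
  B vs A: [2 vs 6, 4 vs 1, 3 vs 5] → B does not strictly dominate A (column X: 2 ≤ 6)
  B vs C: [2 vs 2, 4 vs 6, 3 vs 3] → B does not strictly dominate C (column X: 2 ≤ 2)
  C vs A: [2 vs 6, 6 vs 1, 3 vs 5] → C does not strictly dominate A (column X: 2 ≤ 6)
  C vs B: [2 vs 2, 6 vs 4, 3 vs 3] → C does not strictly dominate B (column X: 2 ≤ 2)
No single strategy strictly dominates all others → no strictly dominant strategy.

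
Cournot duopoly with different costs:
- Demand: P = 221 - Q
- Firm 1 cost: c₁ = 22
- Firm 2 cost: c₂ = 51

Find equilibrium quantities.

q₁* = 76.0, q₂* = 47.0

Work:
Reaction: q₁ = (221 - 22 - q₂)/2
Reaction: q₂ = (221 - 51 - q₁)/2
Solve simultaneously:
q₁* = (221 - 2×22 + 51)/3 = 76.0
q₂* = (221 - 2×51 + 22)/3 = 47.0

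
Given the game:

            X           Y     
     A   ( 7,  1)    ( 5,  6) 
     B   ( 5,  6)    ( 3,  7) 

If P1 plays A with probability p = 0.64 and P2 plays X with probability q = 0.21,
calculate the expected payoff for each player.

E[P1] = 4.7, E[P2] = 5.6124

Work:
E[P1] = p·q·π₁(A,X) + p·(1-q)·π₁(A,Y) + (1-p)·q·π₁(B,X) + (1-p)·(1-q)·π₁(B,Y)
= 0.64·0.21·7 + 0.64·0.79·5 + 0.36·0.21·5 + 0.36·0.79·3
= 4.7

E[P2] = 5.6124 (similar calculation)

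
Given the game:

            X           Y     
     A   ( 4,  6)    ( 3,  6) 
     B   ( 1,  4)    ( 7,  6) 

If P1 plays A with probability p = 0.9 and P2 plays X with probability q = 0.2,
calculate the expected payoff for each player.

E[P1] = 3.46, E[P2] = 5.96

Work:
E[P1] = p·q·π₁(A,X) + p·(1-q)·π₁(A,Y) + (1-p)·q·π₁(B,X) + (1-p)·(1-q)·π₁(B,Y)
= 0.9·0.2·4 + 0.9·0.8·3 + 0.1·0.2·1 + 0.1·0.8·7
= 3.46

E[P2] = 5.96 (similar calculation)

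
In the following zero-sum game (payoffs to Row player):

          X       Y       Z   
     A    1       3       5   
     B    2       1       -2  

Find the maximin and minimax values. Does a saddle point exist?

Maximin = 1, Minimax = 2, Saddle: False

Work:
Row minimums: [1, -2] → maximin = 1
Column maximums: [2, 3, 5] → minimax = 2
No saddle point (maximin ≠ minimax). Mixed strategy needed.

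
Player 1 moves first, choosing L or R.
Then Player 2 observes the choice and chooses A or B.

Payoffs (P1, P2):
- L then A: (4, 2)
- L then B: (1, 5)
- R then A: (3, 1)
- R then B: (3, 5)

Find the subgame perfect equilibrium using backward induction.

P1 plays R, P2 plays B after L and B after R; Payoff (3, 5)

Work:
Backward induction:
After L: P2 chooses B → P1 gets 1
After R: P2 chooses B → P1 gets 3
P1 chooses R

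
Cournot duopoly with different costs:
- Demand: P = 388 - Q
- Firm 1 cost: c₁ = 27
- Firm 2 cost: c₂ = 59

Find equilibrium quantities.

q₁* = 131.0, q₂* = 99.0

Work:
Reaction: q₁ = (388 - 27 - q₂)/2
Reaction: q₂ = (388 - 59 - q₁)/2
Solve simultaneously:
q₁* = (388 - 2×27 + 59)/3 = 131.0
q₂* = (388 - 2×59 + 27)/3 = 99.0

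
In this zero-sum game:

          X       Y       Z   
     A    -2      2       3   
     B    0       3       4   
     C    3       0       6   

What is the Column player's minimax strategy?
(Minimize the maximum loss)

Column should play X or Y (all achieve the minimum), value = 3

Work:
Column player minimizes Row's maximum payoff:
Column X: max payoff to Row = 3
Column Y: max payoff to Row = 3
Column Z: max payoff to Row = 6
Minimum is 3, achieved by columns X, Y (tied).
Each of X or Y is a minimax strategy.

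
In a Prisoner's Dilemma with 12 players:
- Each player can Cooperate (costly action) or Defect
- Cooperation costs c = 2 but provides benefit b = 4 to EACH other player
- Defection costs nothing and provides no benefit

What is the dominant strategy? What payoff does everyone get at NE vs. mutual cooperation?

Dominant: Defect; NE payoff = 0; Coop payoff = 42

Work:
Defect dominates (saves cost c = 2, benefit to others is external)
NE: All defect → everyone gets 0
If all cooperate: each receives (11)×4 - 2 = 42
Social dilemma: 42 > 0 but NE gives 0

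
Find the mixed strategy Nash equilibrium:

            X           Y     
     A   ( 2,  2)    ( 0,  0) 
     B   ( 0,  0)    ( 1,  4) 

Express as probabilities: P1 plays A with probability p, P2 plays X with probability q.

p = 0.6667, q = 0.3333

Work:
Find probabilities that make opponent indifferent:
P2 chooses q to make P1 indifferent between A and B
P1 chooses p to make P2 indifferent between X and Y
Mixed NE: P1 plays (A: 0.6667, B: 0.3333), P2 plays (X: 0.3333, Y: 0.6667)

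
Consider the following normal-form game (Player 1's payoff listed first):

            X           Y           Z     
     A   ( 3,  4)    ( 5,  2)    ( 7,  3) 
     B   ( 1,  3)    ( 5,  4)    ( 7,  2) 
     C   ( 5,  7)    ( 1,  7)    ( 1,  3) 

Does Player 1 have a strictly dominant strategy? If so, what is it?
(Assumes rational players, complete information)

No strictly dominant strategy exists for Player 1

Work:
A strategy strictly dominates another if it gives a strictly higher payoff against every opponent action. Compare each pair of P1's strategies column-by-column:
  A vs B: [3 vs 1, 5 vs 5, 7 vs 7] → A does not strictly dominate B (column Y: 5 ≤ 5)
  A vs C: [3 vs 5, 5 vs 1, 7 vs 1] → A does not strictly dominate C (column X: 3 ≤ 5)
  B vs A: [1 vs 3, 5 vs 5, 7 vs 7] → B does not strictly dominate A (column X: 1 ≤ 3)
  B vs C: [1 vs 5, 5 vs 1, 7 vs 1] → B does not strictly dominate C (column X: 1 ≤ 5)
  C vs A: [5 vs 3, 1 vs 5, 1 vs 7] → C does not strictly dominate A (column Y: 1 ≤ 5)
  C vs B: [5 vs 1, 1 vs 5, 1 vs 7] → C does not strictly dominate B (column Y: 1 ≤ 5)
No single strategy strictly dominates all others → no strictly dominant strategy.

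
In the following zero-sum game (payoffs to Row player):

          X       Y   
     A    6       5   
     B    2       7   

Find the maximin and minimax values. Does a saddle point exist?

Maximin = 5, Minimax = 6, Saddle: False

Work:
Row minimums: [5, 2] → maximin = 5
Column maximums: [6, 7] → minimax = 6
No saddle point (maximin ≠ minimax). Mixed strategy needed.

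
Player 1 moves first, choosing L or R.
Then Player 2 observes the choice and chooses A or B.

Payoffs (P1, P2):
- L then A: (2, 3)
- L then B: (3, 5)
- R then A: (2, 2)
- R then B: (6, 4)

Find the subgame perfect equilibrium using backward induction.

P1 plays R, P2 plays B after L and B after R; Payoff (6, 4)

Work:
Backward induction:
After L: P2 chooses B → P1 gets 3
After R: P2 chooses B → P1 gets 6
P1 chooses R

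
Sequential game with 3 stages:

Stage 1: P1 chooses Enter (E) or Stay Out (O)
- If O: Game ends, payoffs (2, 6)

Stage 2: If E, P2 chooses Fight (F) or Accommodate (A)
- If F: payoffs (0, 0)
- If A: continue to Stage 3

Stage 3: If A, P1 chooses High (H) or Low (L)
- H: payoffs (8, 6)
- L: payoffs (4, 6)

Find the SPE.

SPE: (E, A, H); Outcome (8, 6)

Work:
Stage 3: P1 chooses H (8 vs 4)
Stage 2: P2: F->0, A->6 (anticipating H). Choose A
Stage 1: P1: O->2, E->8 (anticipating A, H). Choose E
SPE path: E -> A -> H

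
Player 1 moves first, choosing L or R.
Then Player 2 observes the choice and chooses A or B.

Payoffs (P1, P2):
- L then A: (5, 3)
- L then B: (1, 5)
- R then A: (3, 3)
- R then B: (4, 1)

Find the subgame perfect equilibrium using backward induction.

P1 plays R, P2 plays B after L and A after R; Payoff (3, 3)

Work:
Backward induction:
After L: P2 chooses B → P1 gets 1
After R: P2 chooses A → P1 gets 3
P1 chooses R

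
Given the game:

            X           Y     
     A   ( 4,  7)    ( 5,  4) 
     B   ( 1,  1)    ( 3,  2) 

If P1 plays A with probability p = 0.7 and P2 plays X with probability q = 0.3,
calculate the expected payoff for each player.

E[P1] = 4.01, E[P2] = 3.94

Work:
E[P1] = p·q·π₁(A,X) + p·(1-q)·π₁(A,Y) + (1-p)·q·π₁(B,X) + (1-p)·(1-q)·π₁(B,Y)
= 0.7·0.3·4 + 0.7·0.7·5 + 0.3·0.3·1 + 0.3·0.7·3
= 4.01

E[P2] = 3.94 (similar calculation)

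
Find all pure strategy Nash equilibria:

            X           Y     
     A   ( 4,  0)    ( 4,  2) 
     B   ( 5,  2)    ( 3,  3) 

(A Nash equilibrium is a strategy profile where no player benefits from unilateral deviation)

Nash equilibrium: (A, Y)

Work:
Best responses:
  P1 vs X: payoffs [4, 5] → best response B (payoff 5)
  P1 vs Y: payoffs [4, 3] → best response A (payoff 4)
  P2 vs A: payoffs [0, 2] → best response Y (payoff 2)
  P2 vs B: payoffs [2, 3] → best response Y (payoff 3)
Mutual best responses: (A,Y) → Nash equilibria.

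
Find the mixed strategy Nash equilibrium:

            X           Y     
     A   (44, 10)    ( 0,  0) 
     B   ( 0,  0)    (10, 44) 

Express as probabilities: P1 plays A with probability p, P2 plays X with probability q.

p = 0.8148, q = 0.1852

Work:
Find probabilities that make opponent indifferent:
P2 chooses q to make P1 indifferent between A and B
P1 chooses p to make P2 indifferent between X and Y
Mixed NE: P1 plays (A: 0.8148, B: 0.1852), P2 plays (X: 0.1852, Y: 0.8148)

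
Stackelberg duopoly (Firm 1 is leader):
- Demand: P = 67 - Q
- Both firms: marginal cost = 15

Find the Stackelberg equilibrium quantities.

q₁* (leader) = 26.0, q₂* (follower) = 13.0

Work:
Follower's reaction: q₂ = (a - c - q₁)/2
Leader substitutes: π₁ = q₁·(a - q₁ - (a-c-q₁)/2 - c)
FOC: q₁* = (67 - 15)/2 = 26.00
Then: q₂* = (67 - 15 - 26.0)/2 = 13.00
Leader has first-mover advantage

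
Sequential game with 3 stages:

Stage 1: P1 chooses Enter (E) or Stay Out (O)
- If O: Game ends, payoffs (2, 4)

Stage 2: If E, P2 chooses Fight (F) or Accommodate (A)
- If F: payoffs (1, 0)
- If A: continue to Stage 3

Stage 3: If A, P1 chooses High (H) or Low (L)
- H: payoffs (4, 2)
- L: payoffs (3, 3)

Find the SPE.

SPE: (E, A, H); Outcome (4, 2)

Work:
Stage 3: P1 chooses H (4 vs 3)
Stage 2: P2: F->0, A->2 (anticipating H). Choose A
Stage 1: P1: O->2, E->4 (anticipating A, H). Choose E
SPE path: E -> A -> H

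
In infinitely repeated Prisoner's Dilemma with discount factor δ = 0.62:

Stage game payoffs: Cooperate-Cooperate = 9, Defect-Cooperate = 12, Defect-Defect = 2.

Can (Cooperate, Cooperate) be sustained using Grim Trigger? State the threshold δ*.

δ* = 0.3; since δ = 0.62 ≥ 0.3, cooperation can be sustained

Work:
For Grim Trigger:
Cooperate forever: 9/(1-δ)
Defect then punished: 12 + 2·δ/(1-δ)
Need: 9/(1-δ) ≥ 12 + 2·δ/(1-δ)
Solving: δ ≥ (T-R)/(T-P) = (12-9)/(12-2) = 0.3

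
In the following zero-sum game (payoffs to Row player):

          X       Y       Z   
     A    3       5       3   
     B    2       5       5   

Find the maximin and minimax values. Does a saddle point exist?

Maximin = 3, Minimax = 3, Saddle: True

Work:
Row minimums: [3, 2] → maximin = 3
Column maximums: [3, 5, 5] → minimax = 3
Saddle point exists! Game value = 3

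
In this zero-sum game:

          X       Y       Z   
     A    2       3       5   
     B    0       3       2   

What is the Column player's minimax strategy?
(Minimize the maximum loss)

Column should play X, value = 2

Work:
Column player minimizes Row's maximum payoff:
Column X: max payoff to Row = 2
Column Y: max payoff to Row = 3
Column Z: max payoff to Row = 5
Minimum is 2, achieved by column X.
Minimax strategy: X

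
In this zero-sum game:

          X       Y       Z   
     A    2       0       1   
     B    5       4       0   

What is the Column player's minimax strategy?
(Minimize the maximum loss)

Column should play Z, value = 1

Work:
Column player minimizes Row's maximum payoff:
Column X: max payoff to Row = 5
Column Y: max payoff to Row = 4
Column Z: max payoff to Row = 1
Minimum is 1, achieved by column Z.
Minimax strategy: Z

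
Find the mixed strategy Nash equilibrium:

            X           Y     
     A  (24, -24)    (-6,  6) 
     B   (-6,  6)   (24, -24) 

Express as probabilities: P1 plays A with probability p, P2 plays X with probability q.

p = 0.5, q = 0.5

Work:
Find probabilities that make opponent indifferent:
P2 chooses q to make P1 indifferent between A and B
P1 chooses p to make P2 indifferent between X and Y
Mixed NE: P1 plays (A: 0.5, B: 0.5), P2 plays (X: 0.5, Y: 0.5)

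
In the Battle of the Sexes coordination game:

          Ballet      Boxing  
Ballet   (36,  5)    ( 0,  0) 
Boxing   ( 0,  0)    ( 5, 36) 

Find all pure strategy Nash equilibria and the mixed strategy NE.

Pure NE: (Ballet, Ballet) and (Boxing, Boxing); Mixed NE: p = 0.878, q = 0.122

Work:
Check pure NE:
(Ballet, Ballet): (36, 5) - no unilateral deviation beneficial
(Boxing, Boxing): (5, 36) - no unilateral deviation beneficial
Mixed NE: P1 plays Ballet with p = 0.878, P2 plays Ballet with q = 0.122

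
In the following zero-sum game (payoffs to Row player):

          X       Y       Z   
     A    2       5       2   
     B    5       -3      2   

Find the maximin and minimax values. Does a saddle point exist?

Maximin = 2, Minimax = 2, Saddle: True

Work:
Row minimums: [2, -3] → maximin = 2
Column maximums: [5, 5, 2] → minimax = 2
Saddle point exists! Game value = 2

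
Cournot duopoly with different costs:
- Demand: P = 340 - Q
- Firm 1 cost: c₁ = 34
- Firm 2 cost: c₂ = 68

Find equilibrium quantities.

q₁* = 113.33, q₂* = 79.33

Work:
Reaction: q₁ = (340 - 34 - q₂)/2
Reaction: q₂ = (340 - 68 - q₁)/2
Solve simultaneously:
q₁* = (340 - 2×34 + 68)/3 = 113.33
q₂* = (340 - 2×68 + 34)/3 = 79.33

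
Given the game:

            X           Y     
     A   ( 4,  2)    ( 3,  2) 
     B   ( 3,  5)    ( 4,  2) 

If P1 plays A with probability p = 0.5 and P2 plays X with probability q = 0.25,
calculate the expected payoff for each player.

E[P1] = 3.5, E[P2] = 2.375

Work:
E[P1] = p·q·π₁(A,X) + p·(1-q)·π₁(A,Y) + (1-p)·q·π₁(B,X) + (1-p)·(1-q)·π₁(B,Y)
= 0.5·0.25·4 + 0.5·0.75·3 + 0.5·0.25·3 + 0.5·0.75·4
= 3.5

E[P2] = 2.375 (similar calculation)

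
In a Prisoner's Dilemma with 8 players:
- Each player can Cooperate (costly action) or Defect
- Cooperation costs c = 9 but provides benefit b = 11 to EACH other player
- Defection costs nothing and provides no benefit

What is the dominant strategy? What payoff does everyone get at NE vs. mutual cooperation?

Dominant: Defect; NE payoff = 0; Coop payoff = 68

Work:
Defect dominates (saves cost c = 9, benefit to others is external)
NE: All defect → everyone gets 0
If all cooperate: each receives (7)×11 - 9 = 68
Social dilemma: 68 > 0 but NE gives 0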